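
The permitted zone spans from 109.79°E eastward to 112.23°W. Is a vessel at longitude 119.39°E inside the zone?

Band width going east from +109.79° to -112.23°: ((-112.23 − 109.79) mod 360) = 137.98°.
Offset of +119.39° east of the west edge: ((119.39 − 109.79) mod 360) = 9.60°.
9.60° ≤ 137.98° ⇒ inside.

Yes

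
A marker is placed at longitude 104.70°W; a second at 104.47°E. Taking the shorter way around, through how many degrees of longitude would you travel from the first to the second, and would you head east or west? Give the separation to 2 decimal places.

Raw difference: 104.47 − -104.70 = 209.17°.
Normalise into (−180°, 180°]: 209.17° − 360° = -150.83°.
Negative ⇒ the second point lies to the west; separation 150.83°.

150.83° west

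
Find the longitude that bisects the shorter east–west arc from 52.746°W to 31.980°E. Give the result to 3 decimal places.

Signed shortest Δλ from -52.746° to +31.980° is +84.726°.
Midpoint longitude = -52.746° + (+84.726°)/2 = -52.746° + 42.363° = -10.383°.

10.383°W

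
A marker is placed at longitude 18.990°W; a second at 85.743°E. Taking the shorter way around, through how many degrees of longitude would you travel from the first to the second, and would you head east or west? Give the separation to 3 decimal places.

104.733° east

Raw difference: 85.743 − -18.990 = 104.733°.
Normalise into (−180°, 180°]: 104.733° stays 104.733°.
Positive ⇒ the second point lies to the east; separation 104.733°.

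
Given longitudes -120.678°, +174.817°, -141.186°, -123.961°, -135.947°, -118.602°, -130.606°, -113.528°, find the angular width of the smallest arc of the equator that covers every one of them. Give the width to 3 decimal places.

71.655°

Sort the longitudes: -141.186°, -135.947°, -130.606°, -123.961°, -120.678°, -118.602°, -113.528°, +174.817°.
Eastward gaps between consecutive values (wrapping around): 5.239°, 5.341°, 6.645°, 3.283°, 2.076°, 5.074°, 288.345°, 43.997°.
Largest gap = 288.345° ⇒ minimal covering band is its complement: 360° − 288.345° = 71.655°.
Band runs from +174.817° eastward to -113.528°, crossing the antimeridian.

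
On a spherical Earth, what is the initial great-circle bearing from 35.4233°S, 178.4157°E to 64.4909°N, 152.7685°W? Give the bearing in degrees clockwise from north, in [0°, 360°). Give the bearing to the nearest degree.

Δλ = -152.7685 − 178.4157 = -331.1842°; wrapped into (−180°, 180°]: 28.8158°.
θ = atan2( sin Δλ · cos φ₂ , cos φ₁ · sin φ₂ − sin φ₁ · cos φ₂ · cos Δλ )
  = atan2(0.20757, 0.95416) = 12.273° → normalised to [0°, 360°): 12.273°.

12°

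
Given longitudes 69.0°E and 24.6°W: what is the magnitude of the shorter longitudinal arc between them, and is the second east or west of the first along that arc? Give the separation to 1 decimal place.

Raw difference: -24.6 − 69.0 = -93.6°.
Normalise into (−180°, 180°]: -93.6° stays -93.6°.
Negative ⇒ the second point lies to the west; separation 93.6°.

93.6° west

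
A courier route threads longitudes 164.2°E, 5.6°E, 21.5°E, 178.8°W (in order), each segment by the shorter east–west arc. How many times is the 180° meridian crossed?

1

Leg 1: +164.2° → +5.6°, shortest Δλ = -158.6° (west) — does not cross 180°.
Leg 2: +5.6° → +21.5°, shortest Δλ = 15.9° (east) — does not cross 180°.
Leg 3: +21.5° → -178.8°, shortest Δλ = 159.7° (east) — crosses 180°.
Total crossings: 1.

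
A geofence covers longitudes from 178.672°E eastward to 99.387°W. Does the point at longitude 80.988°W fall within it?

Band width going east from +178.672° to -99.387°: ((-99.387 − 178.672) mod 360) = 81.941°.
Offset of -80.988° east of the west edge: ((-80.988 − 178.672) mod 360) = 100.340°.
100.340° > 81.941° ⇒ outside.

No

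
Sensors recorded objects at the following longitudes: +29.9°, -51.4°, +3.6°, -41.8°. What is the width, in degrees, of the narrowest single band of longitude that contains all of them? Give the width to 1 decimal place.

Sort the longitudes: -51.4°, -41.8°, +3.6°, +29.9°.
Eastward gaps between consecutive values (wrapping around): 9.6°, 45.4°, 26.3°, 278.7°.
Largest gap = 278.7° ⇒ minimal covering band is its complement: 360° − 278.7° = 81.3°.
Band runs from -51.4° eastward to +29.9°.

81.3°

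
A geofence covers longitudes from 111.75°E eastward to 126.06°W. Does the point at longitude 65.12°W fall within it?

Band width going east from +111.75° to -126.06°: ((-126.06 − 111.75) mod 360) = 122.19°.
Offset of -65.12° east of the west edge: ((-65.12 − 111.75) mod 360) = 183.13°.
183.13° > 122.19° ⇒ outside.

No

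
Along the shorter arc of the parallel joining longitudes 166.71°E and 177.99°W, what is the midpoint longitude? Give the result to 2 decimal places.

Signed shortest Δλ from +166.71° to -177.99° is +15.30°.
Midpoint longitude = +166.71° + (+15.30°)/2 = +166.71° + 7.65° = +174.36°.
(The naïve average (+166.71 + -177.99)/2 = -5.64° is on the wrong side of the globe.)

174.36°E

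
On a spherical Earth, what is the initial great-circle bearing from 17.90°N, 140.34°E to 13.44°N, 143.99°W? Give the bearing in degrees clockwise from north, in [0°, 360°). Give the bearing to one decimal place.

Δλ = -143.99 − 140.34 = -284.33°; wrapped into (−180°, 180°]: 75.67°.
θ = atan2( sin Δλ · cos φ₂ , cos φ₁ · sin φ₂ − sin φ₁ · cos φ₂ · cos Δλ )
  = atan2(0.94235, 0.14719) = 81.123° → normalised to [0°, 360°): 81.123°.

81.1°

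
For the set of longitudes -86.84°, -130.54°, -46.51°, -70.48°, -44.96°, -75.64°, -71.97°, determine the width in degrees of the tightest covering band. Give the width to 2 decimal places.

85.58°

Sort the longitudes: -130.54°, -86.84°, -75.64°, -71.97°, -70.48°, -46.51°, -44.96°.
Eastward gaps between consecutive values (wrapping around): 43.70°, 11.20°, 3.67°, 1.49°, 23.97°, 1.55°, 274.42°.
Largest gap = 274.42° ⇒ minimal covering band is its complement: 360° − 274.42° = 85.58°.
Band runs from -130.54° eastward to -44.96°.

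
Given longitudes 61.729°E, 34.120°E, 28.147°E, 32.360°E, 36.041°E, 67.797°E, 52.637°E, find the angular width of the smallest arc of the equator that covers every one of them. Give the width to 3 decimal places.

39.650°

Sort the longitudes: +28.147°, +32.360°, +34.120°, +36.041°, +52.637°, +61.729°, +67.797°.
Eastward gaps between consecutive values (wrapping around): 4.213°, 1.760°, 1.921°, 16.596°, 9.092°, 6.068°, 320.350°.
Largest gap = 320.350° ⇒ minimal covering band is its complement: 360° − 320.350° = 39.650°.
Band runs from +28.147° eastward to +67.797°.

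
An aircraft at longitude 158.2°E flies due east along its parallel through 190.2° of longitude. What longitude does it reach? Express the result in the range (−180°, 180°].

11.6°W

Start at +158.2°; shift +190.2° → +348.4°.
+348.4° lies outside (−180°, 180°]; subtract 360° → -11.6°.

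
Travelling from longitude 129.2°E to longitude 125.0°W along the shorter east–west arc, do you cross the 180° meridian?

Yes

Naïve |-125.0 − 129.2| = 254.2° > 180°, so the shorter arc goes the other way round — across 180°.
Signed shortest Δλ = ((-125.0 − 129.2 + 180) mod 360) − 180 = 105.8°.
Going east by 105.8° from +129.2° passes through 180° before reaching -125.0°.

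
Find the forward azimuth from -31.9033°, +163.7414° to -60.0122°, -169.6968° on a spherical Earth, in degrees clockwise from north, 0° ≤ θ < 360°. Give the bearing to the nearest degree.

156°

Δλ = -169.6968 − 163.7414 = -333.4382°; wrapped into (−180°, 180°]: 26.5618°.
θ = atan2( sin Δλ · cos φ₂ , cos φ₁ · sin φ₂ − sin φ₁ · cos φ₂ · cos Δλ )
  = atan2(0.22350, -0.49903) = 155.874° → normalised to [0°, 360°): 155.874°.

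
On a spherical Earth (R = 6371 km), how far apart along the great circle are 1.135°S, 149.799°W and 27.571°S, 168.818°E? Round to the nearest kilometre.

Δλ = 168.818 − -149.799 = 318.617°; wrapped into (−180°, 180°]: -41.383°.
Δφ = -27.571 − -1.135 = -26.436°.
a = sin²(Δφ/2) + cos φ₁ · cos φ₂ · sin²(Δλ/2) = 0.162931.
c = 2·atan2(√a, √(1−a)) = 0.83100 rad → d = 6371·c ≈ 5294.29 km.

5294 km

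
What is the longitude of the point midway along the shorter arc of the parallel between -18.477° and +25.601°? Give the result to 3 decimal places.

+3.562°

Signed shortest Δλ from -18.477° to +25.601° is +44.078°.
Midpoint longitude = -18.477° + (+44.078°)/2 = -18.477° + 22.039° = +3.562°.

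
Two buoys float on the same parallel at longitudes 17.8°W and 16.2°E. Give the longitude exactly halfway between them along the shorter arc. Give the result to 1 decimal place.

Signed shortest Δλ from -17.8° to +16.2° is +34.0°.
Midpoint longitude = -17.8° + (+34.0°)/2 = -17.8° + 17.0° = -0.8°.

0.8°W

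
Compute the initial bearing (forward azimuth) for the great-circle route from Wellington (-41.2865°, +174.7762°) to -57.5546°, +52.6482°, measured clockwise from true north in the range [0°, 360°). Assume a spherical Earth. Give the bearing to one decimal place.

208.9°

Δλ = 52.6482 − 174.7762 = -122.1280°.
θ = atan2( sin Δλ · cos φ₂ , cos φ₁ · sin φ₂ − sin φ₁ · cos φ₂ · cos Δλ )
  = atan2(-0.45434, -0.82238) = -151.081° → normalised to [0°, 360°): 208.919°.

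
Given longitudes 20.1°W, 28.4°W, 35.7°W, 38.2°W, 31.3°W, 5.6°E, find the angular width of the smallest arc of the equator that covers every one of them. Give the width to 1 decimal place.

43.8°

Sort the longitudes: -38.2°, -35.7°, -31.3°, -28.4°, -20.1°, +5.6°.
Eastward gaps between consecutive values (wrapping around): 2.5°, 4.4°, 2.9°, 8.3°, 25.7°, 316.2°.
Largest gap = 316.2° ⇒ minimal covering band is its complement: 360° − 316.2° = 43.8°.
Band runs from -38.2° eastward to +5.6°.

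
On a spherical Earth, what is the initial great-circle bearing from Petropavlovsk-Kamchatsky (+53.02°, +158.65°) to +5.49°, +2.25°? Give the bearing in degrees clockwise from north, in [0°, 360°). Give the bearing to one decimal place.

333.1°

Δλ = 2.25 − 158.65 = -156.40°.
θ = atan2( sin Δλ · cos φ₂ , cos φ₁ · sin φ₂ − sin φ₁ · cos φ₂ · cos Δλ )
  = atan2(-0.39851, 0.78622) = -26.879° → normalised to [0°, 360°): 333.121°.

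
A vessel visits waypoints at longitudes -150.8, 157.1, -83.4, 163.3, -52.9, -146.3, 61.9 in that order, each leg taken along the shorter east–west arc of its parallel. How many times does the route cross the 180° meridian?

5

Leg 1: -150.8° → +157.1°, shortest Δλ = -52.1° (west) — crosses 180°.
Leg 2: +157.1° → -83.4°, shortest Δλ = 119.5° (east) — crosses 180°.
Leg 3: -83.4° → +163.3°, shortest Δλ = -113.3° (west) — crosses 180°.
Leg 4: +163.3° → -52.9°, shortest Δλ = 143.8° (east) — crosses 180°.
Leg 5: -52.9° → -146.3°, shortest Δλ = -93.4° (west) — does not cross 180°.
Leg 6: -146.3° → +61.9°, shortest Δλ = -151.8° (west) — crosses 180°.
Total crossings: 5.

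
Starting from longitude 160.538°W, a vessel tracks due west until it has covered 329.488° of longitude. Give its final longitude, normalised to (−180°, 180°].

130.026°W

Start at -160.538°; shift −329.488° → -490.026°.
-490.026° lies outside (−180°, 180°]; add 360° → -130.026°.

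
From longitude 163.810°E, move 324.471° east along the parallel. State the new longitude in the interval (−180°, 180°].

Start at +163.810°; shift +324.471° → +488.281°.
+488.281° lies outside (−180°, 180°]; subtract 360° → +128.281°.

128.281°E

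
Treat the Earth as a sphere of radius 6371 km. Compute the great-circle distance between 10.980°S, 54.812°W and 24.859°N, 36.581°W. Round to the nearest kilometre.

4449 km

Δλ = -36.581 − -54.812 = 18.231°.
Δφ = 24.859 − -10.980 = 35.839°.
a = sin²(Δφ/2) + cos φ₁ · cos φ₂ · sin²(Δλ/2) = 0.117023.
c = 2·atan2(√a, √(1−a)) = 0.69827 rad → d = 6371·c ≈ 4448.70 km.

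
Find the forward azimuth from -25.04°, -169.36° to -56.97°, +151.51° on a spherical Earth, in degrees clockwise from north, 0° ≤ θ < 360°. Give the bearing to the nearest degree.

Δλ = 151.51 − -169.36 = 320.87°; wrapped into (−180°, 180°]: -39.13°.
θ = atan2( sin Δλ · cos φ₂ , cos φ₁ · sin φ₂ − sin φ₁ · cos φ₂ · cos Δλ )
  = atan2(-0.34399, -0.58063) = -149.356° → normalised to [0°, 360°): 210.644°.

211°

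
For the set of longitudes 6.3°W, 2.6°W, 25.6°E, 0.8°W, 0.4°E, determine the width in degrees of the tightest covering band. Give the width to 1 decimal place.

31.9°

Sort the longitudes: -6.3°, -2.6°, -0.8°, +0.4°, +25.6°.
Eastward gaps between consecutive values (wrapping around): 3.7°, 1.8°, 1.2°, 25.2°, 328.1°.
Largest gap = 328.1° ⇒ minimal covering band is its complement: 360° − 328.1° = 31.9°.
Band runs from -6.3° eastward to +25.6°.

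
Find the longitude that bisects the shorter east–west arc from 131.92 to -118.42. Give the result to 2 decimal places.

Signed shortest Δλ from +131.92° to -118.42° is +109.66°.
Midpoint longitude = +131.92° + (+109.66°)/2 = +131.92° + 54.83° = +186.75°.
Normalise into (−180°, 180°]: -173.25°.
(The naïve average (+131.92 + -118.42)/2 = 6.75° is on the wrong side of the globe.)

-173.25°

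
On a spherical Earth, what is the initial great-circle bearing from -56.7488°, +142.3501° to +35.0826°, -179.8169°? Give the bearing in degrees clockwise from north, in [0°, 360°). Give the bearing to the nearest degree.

30°

Δλ = -179.8169 − 142.3501 = -322.1670°; wrapped into (−180°, 180°]: 37.8330°.
θ = atan2( sin Δλ · cos φ₂ , cos φ₁ · sin φ₂ − sin φ₁ · cos φ₂ · cos Δλ )
  = atan2(0.50193, 0.85564) = 30.396° → normalised to [0°, 360°): 30.396°.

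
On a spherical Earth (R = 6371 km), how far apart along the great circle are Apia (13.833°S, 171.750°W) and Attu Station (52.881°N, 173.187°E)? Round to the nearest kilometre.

7557 km

Δλ = 173.187 − -171.750 = 344.937°; wrapped into (−180°, 180°]: -15.063°.
Δφ = 52.881 − -13.833 = 66.714°.
a = sin²(Δφ/2) + cos φ₁ · cos φ₂ · sin²(Δλ/2) = 0.312406.
c = 2·atan2(√a, √(1−a)) = 1.18620 rad → d = 6371·c ≈ 7557.26 km.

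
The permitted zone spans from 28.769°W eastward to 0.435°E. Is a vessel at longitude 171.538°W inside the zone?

Band width going east from -28.769° to +0.435°: ((0.435 − -28.769) mod 360) = 29.204°.
Offset of -171.538° east of the west edge: ((-171.538 − -28.769) mod 360) = 217.231°.
217.231° > 29.204° ⇒ outside.

No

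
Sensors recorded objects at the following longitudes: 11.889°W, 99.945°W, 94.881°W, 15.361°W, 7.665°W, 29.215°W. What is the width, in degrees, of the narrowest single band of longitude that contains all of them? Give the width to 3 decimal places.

92.280°

Sort the longitudes: -99.945°, -94.881°, -29.215°, -15.361°, -11.889°, -7.665°.
Eastward gaps between consecutive values (wrapping around): 5.064°, 65.666°, 13.854°, 3.472°, 4.224°, 267.720°.
Largest gap = 267.720° ⇒ minimal covering band is its complement: 360° − 267.720° = 92.280°.
Band runs from -99.945° eastward to -7.665°.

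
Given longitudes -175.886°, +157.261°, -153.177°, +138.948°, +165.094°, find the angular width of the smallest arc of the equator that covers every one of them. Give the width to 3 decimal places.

67.875°

Sort the longitudes: -175.886°, -153.177°, +138.948°, +157.261°, +165.094°.
Eastward gaps between consecutive values (wrapping around): 22.709°, 292.125°, 18.313°, 7.833°, 19.020°.
Largest gap = 292.125° ⇒ minimal covering band is its complement: 360° − 292.125° = 67.875°.
Band runs from +138.948° eastward to -153.177°, crossing the antimeridian.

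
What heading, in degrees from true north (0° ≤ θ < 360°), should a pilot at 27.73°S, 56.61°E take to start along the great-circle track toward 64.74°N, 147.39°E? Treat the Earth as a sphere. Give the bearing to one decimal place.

Δλ = 147.39 − 56.61 = 90.78°.
θ = atan2( sin Δλ · cos φ₂ , cos φ₁ · sin φ₂ − sin φ₁ · cos φ₂ · cos Δλ )
  = atan2(0.42669, 0.79781) = 28.139° → normalised to [0°, 360°): 28.139°.

28.1°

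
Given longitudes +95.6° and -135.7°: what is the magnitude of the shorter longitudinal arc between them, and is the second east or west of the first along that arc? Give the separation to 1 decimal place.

128.7° east

Raw difference: -135.7 − 95.6 = -231.3°.
Normalise into (−180°, 180°]: -231.3° + 360° = 128.7°.
Positive ⇒ the second point lies to the east; separation 128.7°.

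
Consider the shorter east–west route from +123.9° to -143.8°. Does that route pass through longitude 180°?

Yes

Naïve |-143.8 − 123.9| = 267.7° > 180°, so the shorter arc goes the other way round — across 180°.
Signed shortest Δλ = ((-143.8 − 123.9 + 180) mod 360) − 180 = 92.3°.
Going east by 92.3° from +123.9° passes through 180° before reaching -143.8°.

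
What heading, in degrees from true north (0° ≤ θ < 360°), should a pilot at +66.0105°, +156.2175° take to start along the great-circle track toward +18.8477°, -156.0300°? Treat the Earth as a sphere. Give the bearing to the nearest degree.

123°

Δλ = -156.0300 − 156.2175 = -312.2475°; wrapped into (−180°, 180°]: 47.7525°.
θ = atan2( sin Δλ · cos φ₂ , cos φ₁ · sin φ₂ − sin φ₁ · cos φ₂ · cos Δλ )
  = atan2(0.70056, -0.44998) = 122.713° → normalised to [0°, 360°): 122.713°.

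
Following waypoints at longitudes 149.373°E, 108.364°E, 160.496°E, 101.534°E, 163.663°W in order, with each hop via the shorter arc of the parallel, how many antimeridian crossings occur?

1

Leg 1: +149.373° → +108.364°, shortest Δλ = -41.009° (west) — does not cross 180°.
Leg 2: +108.364° → +160.496°, shortest Δλ = 52.132° (east) — does not cross 180°.
Leg 3: +160.496° → +101.534°, shortest Δλ = -58.962° (west) — does not cross 180°.
Leg 4: +101.534° → -163.663°, shortest Δλ = 94.803° (east) — crosses 180°.
Total crossings: 1.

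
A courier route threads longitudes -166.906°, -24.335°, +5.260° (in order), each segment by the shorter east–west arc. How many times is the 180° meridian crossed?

Leg 1: -166.906° → -24.335°, shortest Δλ = 142.571° (east) — does not cross 180°.
Leg 2: -24.335° → +5.260°, shortest Δλ = 29.595° (east) — does not cross 180°.
Total crossings: 0.

0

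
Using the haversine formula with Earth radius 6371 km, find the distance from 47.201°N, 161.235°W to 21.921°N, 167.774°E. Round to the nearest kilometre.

3946 km

Δλ = 167.774 − -161.235 = 329.009°; wrapped into (−180°, 180°]: -30.991°.
Δφ = 21.921 − 47.201 = -25.280°.
a = sin²(Δφ/2) + cos φ₁ · cos φ₂ · sin²(Δλ/2) = 0.092873.
c = 2·atan2(√a, √(1−a)) = 0.61935 rad → d = 6371·c ≈ 3945.90 km.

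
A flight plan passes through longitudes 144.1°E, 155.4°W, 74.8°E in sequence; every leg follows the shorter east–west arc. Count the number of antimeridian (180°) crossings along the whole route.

Leg 1: +144.1° → -155.4°, shortest Δλ = 60.5° (east) — crosses 180°.
Leg 2: -155.4° → +74.8°, shortest Δλ = -129.8° (west) — crosses 180°.
Total crossings: 2.

2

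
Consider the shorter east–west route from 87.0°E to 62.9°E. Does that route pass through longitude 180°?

Signed shortest Δλ = ((62.9 − 87.0 + 180) mod 360) − 180 = -24.1°.
Going west by 24.1° from +87.0° reaches +62.9° without touching 180°.

No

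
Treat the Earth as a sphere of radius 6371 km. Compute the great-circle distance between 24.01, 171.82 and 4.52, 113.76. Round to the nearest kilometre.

Δλ = 113.76 − 171.82 = -58.06°.
Δφ = 4.52 − 24.01 = -19.49°.
a = sin²(Δφ/2) + cos φ₁ · cos φ₂ · sin²(Δλ/2) = 0.243090.
c = 2·atan2(√a, √(1−a)) = 1.03117 rad → d = 6371·c ≈ 6569.55 km.

6570 km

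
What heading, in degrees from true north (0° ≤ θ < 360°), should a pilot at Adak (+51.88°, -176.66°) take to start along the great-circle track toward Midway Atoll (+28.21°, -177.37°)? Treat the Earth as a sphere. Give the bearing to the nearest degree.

Δλ = -177.37 − -176.66 = -0.71°.
θ = atan2( sin Δλ · cos φ₂ , cos φ₁ · sin φ₂ − sin φ₁ · cos φ₂ · cos Δλ )
  = atan2(-0.01092, -0.40142) = -178.442° → normalised to [0°, 360°): 181.558°.

182°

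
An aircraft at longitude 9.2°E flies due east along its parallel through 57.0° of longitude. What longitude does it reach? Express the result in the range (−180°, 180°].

66.2°E

Start at +9.2°; shift +57.0° → +66.2°.
+66.2° already lies in (−180°, 180°].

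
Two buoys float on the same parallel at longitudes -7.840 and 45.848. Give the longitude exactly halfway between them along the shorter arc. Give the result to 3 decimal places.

Signed shortest Δλ from -7.840° to +45.848° is +53.688°.
Midpoint longitude = -7.840° + (+53.688°)/2 = -7.840° + 26.844° = +19.004°.

+19.004°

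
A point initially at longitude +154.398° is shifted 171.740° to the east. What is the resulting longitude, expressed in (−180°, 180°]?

Start at +154.398°; shift +171.740° → +326.138°.
+326.138° lies outside (−180°, 180°]; subtract 360° → -33.862°.

-33.862°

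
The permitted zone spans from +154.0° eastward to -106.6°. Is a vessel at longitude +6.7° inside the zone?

Band width going east from +154.0° to -106.6°: ((-106.6 − 154.0) mod 360) = 99.4°.
Offset of +6.7° east of the west edge: ((6.7 − 154.0) mod 360) = 212.7°.
212.7° > 99.4° ⇒ outside.

No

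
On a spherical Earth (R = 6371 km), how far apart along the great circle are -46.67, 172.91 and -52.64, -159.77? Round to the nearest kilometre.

2061 km

Δλ = -159.77 − 172.91 = -332.68°; wrapped into (−180°, 180°]: 27.32°.
Δφ = -52.64 − -46.67 = -5.97°.
a = sin²(Δφ/2) + cos φ₁ · cos φ₂ · sin²(Δλ/2) = 0.025935.
c = 2·atan2(√a, √(1−a)) = 0.32350 rad → d = 6371·c ≈ 2060.99 km.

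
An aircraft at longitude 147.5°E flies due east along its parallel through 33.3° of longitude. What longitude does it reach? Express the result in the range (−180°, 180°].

179.2°W

Start at +147.5°; shift +33.3° → +180.8°.
+180.8° lies outside (−180°, 180°]; subtract 360° → -179.2°.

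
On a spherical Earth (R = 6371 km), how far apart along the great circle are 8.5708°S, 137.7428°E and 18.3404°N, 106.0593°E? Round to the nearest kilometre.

4587 km

Δλ = 106.0593 − 137.7428 = -31.6835°.
Δφ = 18.3404 − -8.5708 = 26.9112°.
a = sin²(Δφ/2) + cos φ₁ · cos φ₂ · sin²(Δλ/2) = 0.124089.
c = 2·atan2(√a, √(1−a)) = 0.71998 rad → d = 6371·c ≈ 4586.96 km.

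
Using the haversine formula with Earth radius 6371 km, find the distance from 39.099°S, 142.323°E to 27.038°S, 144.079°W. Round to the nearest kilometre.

6804 km

Δλ = -144.079 − 142.323 = -286.402°; wrapped into (−180°, 180°]: 73.598°.
Δφ = -27.038 − -39.099 = 12.061°.
a = sin²(Δφ/2) + cos φ₁ · cos φ₂ · sin²(Δλ/2) = 0.259062.
c = 2·atan2(√a, √(1−a)) = 1.06800 rad → d = 6371·c ≈ 6804.24 km.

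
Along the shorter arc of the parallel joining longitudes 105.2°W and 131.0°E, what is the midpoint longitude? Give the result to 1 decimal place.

Signed shortest Δλ from -105.2° to +131.0° is -123.8°.
Midpoint longitude = -105.2° + (-123.8°)/2 = -105.2° − 61.9° = -167.1°.
(The naïve average (-105.2 + +131.0)/2 = 12.9° is on the wrong side of the globe.)

167.1°W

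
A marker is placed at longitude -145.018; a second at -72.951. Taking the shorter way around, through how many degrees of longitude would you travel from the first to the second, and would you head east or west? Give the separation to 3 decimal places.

Raw difference: -72.951 − -145.018 = 72.067°.
Normalise into (−180°, 180°]: 72.067° stays 72.067°.
Positive ⇒ the second point lies to the east; separation 72.067°.

72.067° east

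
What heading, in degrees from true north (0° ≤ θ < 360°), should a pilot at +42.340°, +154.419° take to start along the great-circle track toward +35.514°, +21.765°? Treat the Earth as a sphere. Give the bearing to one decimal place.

Δλ = 21.765 − 154.419 = -132.654°.
θ = atan2( sin Δλ · cos φ₂ , cos φ₁ · sin φ₂ − sin φ₁ · cos φ₂ · cos Δλ )
  = atan2(-0.59864, 0.80085) = -36.779° → normalised to [0°, 360°): 323.221°.

323.2°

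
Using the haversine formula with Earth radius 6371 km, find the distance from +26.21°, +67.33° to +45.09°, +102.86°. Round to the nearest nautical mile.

Δλ = 102.86 − 67.33 = 35.53°.
Δφ = 45.09 − 26.21 = 18.88°.
a = sin²(Δφ/2) + cos φ₁ · cos φ₂ · sin²(Δλ/2) = 0.085867.
c = 2·atan2(√a, √(1−a)) = 0.59479 rad → d = 6371·c ≈ 3789.42 km ≈ 2046.12 nmi.

2046 nmi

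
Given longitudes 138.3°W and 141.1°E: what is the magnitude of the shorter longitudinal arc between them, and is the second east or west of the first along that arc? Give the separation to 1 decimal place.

80.6° west

Raw difference: 141.1 − -138.3 = 279.4°.
Normalise into (−180°, 180°]: 279.4° − 360° = -80.6°.
Negative ⇒ the second point lies to the west; separation 80.6°.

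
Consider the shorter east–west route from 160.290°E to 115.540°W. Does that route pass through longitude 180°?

Yes

Naïve |-115.540 − 160.290| = 275.83° > 180°, so the shorter arc goes the other way round — across 180°.
Signed shortest Δλ = ((-115.540 − 160.290 + 180) mod 360) − 180 = 84.17°.
Going east by 84.17° from +160.290° passes through 180° before reaching -115.540°.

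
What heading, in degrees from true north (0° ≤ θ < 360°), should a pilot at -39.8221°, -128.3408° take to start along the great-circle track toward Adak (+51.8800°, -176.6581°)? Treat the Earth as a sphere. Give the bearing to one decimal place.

332.0°

Δλ = -176.6581 − -128.3408 = -48.3173°.
θ = atan2( sin Δλ · cos φ₂ , cos φ₁ · sin φ₂ − sin φ₁ · cos φ₂ · cos Δλ )
  = atan2(-0.46103, 0.86713) = -27.999° → normalised to [0°, 360°): 332.001°.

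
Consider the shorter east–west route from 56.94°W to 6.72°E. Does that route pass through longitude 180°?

No

Signed shortest Δλ = ((6.72 − -56.94 + 180) mod 360) − 180 = 63.66°.
Going east by 63.66° from -56.94° reaches +6.72° without touching 180°.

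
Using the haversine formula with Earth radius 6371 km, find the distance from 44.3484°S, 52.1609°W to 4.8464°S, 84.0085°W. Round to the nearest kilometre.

Δλ = -84.0085 − -52.1609 = -31.8476°.
Δφ = -4.8464 − -44.3484 = 39.5020°.
a = sin²(Δφ/2) + cos φ₁ · cos φ₂ · sin²(Δλ/2) = 0.167834.
c = 2·atan2(√a, √(1−a)) = 0.84420 rad → d = 6371·c ≈ 5378.38 km.

5378 km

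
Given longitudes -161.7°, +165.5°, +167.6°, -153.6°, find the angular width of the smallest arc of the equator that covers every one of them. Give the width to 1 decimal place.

40.9°

Sort the longitudes: -161.7°, -153.6°, +165.5°, +167.6°.
Eastward gaps between consecutive values (wrapping around): 8.1°, 319.1°, 2.1°, 30.7°.
Largest gap = 319.1° ⇒ minimal covering band is its complement: 360° − 319.1° = 40.9°.
Band runs from +165.5° eastward to -153.6°, crossing the antimeridian.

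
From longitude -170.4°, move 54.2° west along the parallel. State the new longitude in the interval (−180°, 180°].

Start at -170.4°; shift −54.2° → -224.6°.
-224.6° lies outside (−180°, 180°]; add 360° → +135.4°.

+135.4°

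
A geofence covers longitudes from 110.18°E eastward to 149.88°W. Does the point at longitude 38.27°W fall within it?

No

Band width going east from +110.18° to -149.88°: ((-149.88 − 110.18) mod 360) = 99.94°.
Offset of -38.27° east of the west edge: ((-38.27 − 110.18) mod 360) = 211.55°.
211.55° > 99.94° ⇒ outside.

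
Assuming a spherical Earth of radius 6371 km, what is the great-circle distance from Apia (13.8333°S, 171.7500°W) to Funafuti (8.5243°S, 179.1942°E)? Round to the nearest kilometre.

Δλ = 179.1942 − -171.7500 = 350.9442°; wrapped into (−180°, 180°]: -9.0558°.
Δφ = -8.5243 − -13.8333 = 5.3090°.
a = sin²(Δφ/2) + cos φ₁ · cos φ₂ · sin²(Δλ/2) = 0.008130.
c = 2·atan2(√a, √(1−a)) = 0.18057 rad → d = 6371·c ≈ 1150.43 km.

1150 km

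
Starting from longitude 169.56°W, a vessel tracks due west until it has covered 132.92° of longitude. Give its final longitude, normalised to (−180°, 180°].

57.52°E

Start at -169.56°; shift −132.92° → -302.48°.
-302.48° lies outside (−180°, 180°]; add 360° → +57.52°.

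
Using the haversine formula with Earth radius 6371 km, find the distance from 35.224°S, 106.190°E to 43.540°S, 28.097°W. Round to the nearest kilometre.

10111 km

Δλ = -28.097 − 106.190 = -134.287°.
Δφ = -43.540 − -35.224 = -8.316°.
a = sin²(Δφ/2) + cos φ₁ · cos φ₂ · sin²(Δλ/2) = 0.508083.
c = 2·atan2(√a, √(1−a)) = 1.58696 rad → d = 6371·c ≈ 10110.54 km.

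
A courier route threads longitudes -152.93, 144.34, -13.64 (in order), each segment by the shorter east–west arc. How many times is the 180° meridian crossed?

Leg 1: -152.93° → +144.34°, shortest Δλ = -62.73° (west) — crosses 180°.
Leg 2: +144.34° → -13.64°, shortest Δλ = -157.98° (west) — does not cross 180°.
Total crossings: 1.

1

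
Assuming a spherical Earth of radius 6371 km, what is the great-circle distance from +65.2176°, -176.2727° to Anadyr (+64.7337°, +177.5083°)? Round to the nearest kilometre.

Δλ = 177.5083 − -176.2727 = 353.7810°; wrapped into (−180°, 180°]: -6.2190°.
Δφ = 64.7337 − 65.2176 = -0.4839°.
a = sin²(Δφ/2) + cos φ₁ · cos φ₂ · sin²(Δλ/2) = 0.000544.
c = 2·atan2(√a, √(1−a)) = 0.04666 rad → d = 6371·c ≈ 297.29 km.

297 km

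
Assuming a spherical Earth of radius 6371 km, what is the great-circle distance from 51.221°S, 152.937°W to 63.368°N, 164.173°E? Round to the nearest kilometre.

Δλ = 164.173 − -152.937 = 317.110°; wrapped into (−180°, 180°]: -42.890°.
Δφ = 63.368 − -51.221 = 114.589°.
a = sin²(Δφ/2) + cos φ₁ · cos φ₂ · sin²(Δλ/2) = 0.745581.
c = 2·atan2(√a, √(1−a)) = 2.08422 rad → d = 6371·c ≈ 13278.56 km.

13279 km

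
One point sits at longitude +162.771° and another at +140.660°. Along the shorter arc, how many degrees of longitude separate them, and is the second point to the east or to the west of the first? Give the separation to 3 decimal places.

Raw difference: 140.660 − 162.771 = -22.111°.
Normalise into (−180°, 180°]: -22.111° stays -22.111°.
Negative ⇒ the second point lies to the west; separation 22.111°.

22.111° west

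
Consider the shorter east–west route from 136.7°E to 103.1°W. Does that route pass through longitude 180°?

Naïve |-103.1 − 136.7| = 239.8° > 180°, so the shorter arc goes the other way round — across 180°.
Signed shortest Δλ = ((-103.1 − 136.7 + 180) mod 360) − 180 = 120.2°.
Going east by 120.2° from +136.7° passes through 180° before reaching -103.1°.

Yes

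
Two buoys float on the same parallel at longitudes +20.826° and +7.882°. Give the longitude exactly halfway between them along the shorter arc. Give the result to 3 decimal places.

Signed shortest Δλ from +20.826° to +7.882° is -12.944°.
Midpoint longitude = +20.826° + (-12.944°)/2 = +20.826° − 6.472° = +14.354°.

+14.354°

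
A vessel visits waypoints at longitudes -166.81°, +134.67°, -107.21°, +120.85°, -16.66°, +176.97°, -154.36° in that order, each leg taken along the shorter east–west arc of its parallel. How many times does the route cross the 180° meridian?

5

Leg 1: -166.81° → +134.67°, shortest Δλ = -58.52° (west) — crosses 180°.
Leg 2: +134.67° → -107.21°, shortest Δλ = 118.12° (east) — crosses 180°.
Leg 3: -107.21° → +120.85°, shortest Δλ = -131.94° (west) — crosses 180°.
Leg 4: +120.85° → -16.66°, shortest Δλ = -137.51° (west) — does not cross 180°.
Leg 5: -16.66° → +176.97°, shortest Δλ = -166.37° (west) — crosses 180°.
Leg 6: +176.97° → -154.36°, shortest Δλ = 28.67° (east) — crosses 180°.
Total crossings: 5.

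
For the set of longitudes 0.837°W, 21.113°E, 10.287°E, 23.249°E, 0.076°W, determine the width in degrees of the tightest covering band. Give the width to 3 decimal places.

24.086°

Sort the longitudes: -0.837°, -0.076°, +10.287°, +21.113°, +23.249°.
Eastward gaps between consecutive values (wrapping around): 0.761°, 10.363°, 10.826°, 2.136°, 335.914°.
Largest gap = 335.914° ⇒ minimal covering band is its complement: 360° − 335.914° = 24.086°.
Band runs from -0.837° eastward to +23.249°.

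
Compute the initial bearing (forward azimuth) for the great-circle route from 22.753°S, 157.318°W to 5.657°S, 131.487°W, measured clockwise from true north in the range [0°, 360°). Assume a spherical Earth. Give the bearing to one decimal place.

59.5°

Δλ = -131.487 − -157.318 = 25.831°.
θ = atan2( sin Δλ · cos φ₂ , cos φ₁ · sin φ₂ − sin φ₁ · cos φ₂ · cos Δλ )
  = atan2(0.43360, 0.25552) = 59.489° → normalised to [0°, 360°): 59.489°.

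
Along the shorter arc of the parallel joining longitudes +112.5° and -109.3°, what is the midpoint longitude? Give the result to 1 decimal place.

-178.4°

Signed shortest Δλ from +112.5° to -109.3° is +138.2°.
Midpoint longitude = +112.5° + (+138.2°)/2 = +112.5° + 69.1° = +181.6°.
Normalise into (−180°, 180°]: -178.4°.
(The naïve average (+112.5 + -109.3)/2 = 1.6° is on the wrong side of the globe.)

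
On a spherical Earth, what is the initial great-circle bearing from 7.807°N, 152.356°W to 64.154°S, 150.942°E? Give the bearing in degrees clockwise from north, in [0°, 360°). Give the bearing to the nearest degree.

Δλ = 150.942 − -152.356 = 303.298°; wrapped into (−180°, 180°]: -56.702°.
θ = atan2( sin Δλ · cos φ₂ , cos φ₁ · sin φ₂ − sin φ₁ · cos φ₂ · cos Δλ )
  = atan2(-0.36438, -0.92414) = -158.481° → normalised to [0°, 360°): 201.519°.

202°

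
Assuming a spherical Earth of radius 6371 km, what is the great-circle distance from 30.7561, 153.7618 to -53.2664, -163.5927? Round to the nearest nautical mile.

5513 nmi

Δλ = -163.5927 − 153.7618 = -317.3545°; wrapped into (−180°, 180°]: 42.6455°.
Δφ = -53.2664 − 30.7561 = -84.0225°.
a = sin²(Δφ/2) + cos φ₁ · cos φ₂ · sin²(Δλ/2) = 0.515889.
c = 2·atan2(√a, √(1−a)) = 1.60258 rad → d = 6371·c ≈ 10210.03 km ≈ 5512.98 nmi.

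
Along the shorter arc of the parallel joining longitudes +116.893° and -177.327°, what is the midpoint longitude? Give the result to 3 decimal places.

+149.783°

Signed shortest Δλ from +116.893° to -177.327° is +65.780°.
Midpoint longitude = +116.893° + (+65.780°)/2 = +116.893° + 32.890° = +149.783°.
(The naïve average (+116.893 + -177.327)/2 = -30.217° is on the wrong side of the globe.)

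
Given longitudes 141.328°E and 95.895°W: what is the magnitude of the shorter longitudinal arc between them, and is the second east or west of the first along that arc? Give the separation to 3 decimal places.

122.777° east

Raw difference: -95.895 − 141.328 = -237.223°.
Normalise into (−180°, 180°]: -237.223° + 360° = 122.777°.
Positive ⇒ the second point lies to the east; separation 122.777°.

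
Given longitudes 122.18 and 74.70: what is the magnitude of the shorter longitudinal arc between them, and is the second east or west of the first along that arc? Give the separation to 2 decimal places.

Raw difference: 74.70 − 122.18 = -47.48°.
Normalise into (−180°, 180°]: -47.48° stays -47.48°.
Negative ⇒ the second point lies to the west; separation 47.48°.

47.48° west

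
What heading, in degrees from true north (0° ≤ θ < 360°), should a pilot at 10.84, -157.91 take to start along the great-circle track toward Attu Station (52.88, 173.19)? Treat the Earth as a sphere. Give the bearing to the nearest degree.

337°

Δλ = 173.19 − -157.91 = 331.10°; wrapped into (−180°, 180°]: -28.90°.
θ = atan2( sin Δλ · cos φ₂ , cos φ₁ · sin φ₂ − sin φ₁ · cos φ₂ · cos Δλ )
  = atan2(-0.29165, 0.68378) = -23.100° → normalised to [0°, 360°): 336.900°.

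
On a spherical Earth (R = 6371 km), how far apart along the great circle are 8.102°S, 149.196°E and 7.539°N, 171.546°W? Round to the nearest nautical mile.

Δλ = -171.546 − 149.196 = -320.742°; wrapped into (−180°, 180°]: 39.258°.
Δφ = 7.539 − -8.102 = 15.641°.
a = sin²(Δφ/2) + cos φ₁ · cos φ₂ · sin²(Δλ/2) = 0.129271.
c = 2·atan2(√a, √(1−a)) = 0.73556 rad → d = 6371·c ≈ 4686.22 km ≈ 2530.36 nmi.

2530 nmi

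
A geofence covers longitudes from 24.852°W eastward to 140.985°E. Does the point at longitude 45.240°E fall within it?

Yes

Band width going east from -24.852° to +140.985°: ((140.985 − -24.852) mod 360) = 165.837°.
Offset of +45.240° east of the west edge: ((45.240 − -24.852) mod 360) = 70.092°.
70.092° ≤ 165.837° ⇒ inside.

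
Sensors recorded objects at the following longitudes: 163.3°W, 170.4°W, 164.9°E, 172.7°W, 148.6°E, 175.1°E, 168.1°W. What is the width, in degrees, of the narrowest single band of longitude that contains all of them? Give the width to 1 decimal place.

48.1°

Sort the longitudes: -172.7°, -170.4°, -168.1°, -163.3°, +148.6°, +164.9°, +175.1°.
Eastward gaps between consecutive values (wrapping around): 2.3°, 2.3°, 4.8°, 311.9°, 16.3°, 10.2°, 12.2°.
Largest gap = 311.9° ⇒ minimal covering band is its complement: 360° − 311.9° = 48.1°.
Band runs from +148.6° eastward to -163.3°, crossing the antimeridian.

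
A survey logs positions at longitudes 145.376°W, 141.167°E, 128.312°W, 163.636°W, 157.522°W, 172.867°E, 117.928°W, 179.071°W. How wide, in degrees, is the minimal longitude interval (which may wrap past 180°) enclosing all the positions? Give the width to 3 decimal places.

Sort the longitudes: -179.071°, -163.636°, -157.522°, -145.376°, -128.312°, -117.928°, +141.167°, +172.867°.
Eastward gaps between consecutive values (wrapping around): 15.435°, 6.114°, 12.146°, 17.064°, 10.384°, 259.095°, 31.700°, 8.062°.
Largest gap = 259.095° ⇒ minimal covering band is its complement: 360° − 259.095° = 100.905°.
Band runs from +141.167° eastward to -117.928°, crossing the antimeridian.

100.905°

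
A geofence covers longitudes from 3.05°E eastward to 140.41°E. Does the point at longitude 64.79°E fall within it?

Yes

Band width going east from +3.05° to +140.41°: ((140.41 − 3.05) mod 360) = 137.36°.
Offset of +64.79° east of the west edge: ((64.79 − 3.05) mod 360) = 61.74°.
61.74° ≤ 137.36° ⇒ inside.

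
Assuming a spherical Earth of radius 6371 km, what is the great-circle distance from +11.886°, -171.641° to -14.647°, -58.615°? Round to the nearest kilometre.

12786 km

Δλ = -58.615 − -171.641 = 113.026°.
Δφ = -14.647 − 11.886 = -26.533°.
a = sin²(Δφ/2) + cos φ₁ · cos φ₂ · sin²(Δλ/2) = 0.711202.
c = 2·atan2(√a, √(1−a)) = 2.00689 rad → d = 6371·c ≈ 12785.91 km.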